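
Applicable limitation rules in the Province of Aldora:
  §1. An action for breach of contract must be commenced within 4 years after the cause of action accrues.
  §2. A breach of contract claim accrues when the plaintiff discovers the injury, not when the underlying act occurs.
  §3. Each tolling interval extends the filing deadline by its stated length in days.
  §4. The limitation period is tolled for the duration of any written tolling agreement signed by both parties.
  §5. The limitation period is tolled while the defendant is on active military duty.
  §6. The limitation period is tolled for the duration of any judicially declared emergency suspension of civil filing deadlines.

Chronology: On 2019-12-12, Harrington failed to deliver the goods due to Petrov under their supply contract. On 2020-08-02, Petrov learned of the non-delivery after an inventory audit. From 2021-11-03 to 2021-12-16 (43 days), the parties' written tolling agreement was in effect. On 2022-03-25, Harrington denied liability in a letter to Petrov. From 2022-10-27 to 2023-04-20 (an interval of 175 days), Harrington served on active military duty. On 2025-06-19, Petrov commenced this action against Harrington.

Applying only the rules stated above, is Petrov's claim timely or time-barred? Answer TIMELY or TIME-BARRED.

The claim did not accrue until Petrov discovered the injury on 2020-08-02; the 2019-12-12 act date does not start the clock under the stated rule.
Adding the 4 years base period to 2020-08-02 gives a deadline of 2024-08-02, before any tolling.
Because the written tolling agreement ran from 2021-11-03 to 2021-12-16, the deadline is extended by 43 days to 2024-09-14.
The period was tolled for 175 days by the defendant's active military service (2022-10-27 to 2023-04-20), pushing the deadline to 2025-03-08.
Nothing else in the chronology tolls or restarts the period.
The 2025-06-19 filing falls after the 2025-03-08 deadline; the claim is time-barred.

TIME-BARRED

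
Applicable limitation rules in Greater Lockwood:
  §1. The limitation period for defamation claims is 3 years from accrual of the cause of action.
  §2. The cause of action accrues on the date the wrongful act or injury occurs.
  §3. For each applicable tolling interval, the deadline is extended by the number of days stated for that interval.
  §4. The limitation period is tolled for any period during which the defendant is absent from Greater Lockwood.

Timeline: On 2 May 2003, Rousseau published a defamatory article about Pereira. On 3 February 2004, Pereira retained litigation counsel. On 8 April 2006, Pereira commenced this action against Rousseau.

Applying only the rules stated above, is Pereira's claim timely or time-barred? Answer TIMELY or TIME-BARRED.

The claim accrued on 2 May 2003, when the wrongful act occurred.
The untolled deadline — 3 years after 2 May 2003 — is 2 May 2006.
Nothing else in the chronology tolls or restarts the period.
Pereira filed on 8 April 2006, before the 2 May 2006 deadline, so the action is timely.

TIMELY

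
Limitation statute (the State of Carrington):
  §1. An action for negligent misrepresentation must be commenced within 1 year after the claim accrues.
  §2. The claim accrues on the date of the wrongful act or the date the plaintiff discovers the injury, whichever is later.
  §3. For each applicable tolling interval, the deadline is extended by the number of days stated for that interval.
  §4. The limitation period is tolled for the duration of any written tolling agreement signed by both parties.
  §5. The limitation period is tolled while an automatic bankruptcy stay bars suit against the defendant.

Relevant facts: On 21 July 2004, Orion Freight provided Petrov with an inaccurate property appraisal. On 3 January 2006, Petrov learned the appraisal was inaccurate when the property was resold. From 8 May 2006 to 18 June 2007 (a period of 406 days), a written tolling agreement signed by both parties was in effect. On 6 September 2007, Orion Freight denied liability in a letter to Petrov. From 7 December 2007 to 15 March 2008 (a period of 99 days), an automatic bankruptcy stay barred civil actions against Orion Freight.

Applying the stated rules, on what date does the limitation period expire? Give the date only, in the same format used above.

Because discovery on 3 January 2006 post-dates the 21 July 2004 act, accrual under the later-of rule falls on 3 January 2006.
Adding the 1 year base period to 3 January 2006 gives a deadline of 3 January 2007, before any tolling.
Because the written tolling agreement ran from 8 May 2006 to 18 June 2007, the deadline is extended by 406 days to 13 February 2008.
Because the automatic bankruptcy stay ran from 7 December 2007 to 15 March 2008, the deadline is extended by 99 days to 22 May 2008.
The other events in the timeline have no effect on the limitation period under the stated rules.

22 May 2008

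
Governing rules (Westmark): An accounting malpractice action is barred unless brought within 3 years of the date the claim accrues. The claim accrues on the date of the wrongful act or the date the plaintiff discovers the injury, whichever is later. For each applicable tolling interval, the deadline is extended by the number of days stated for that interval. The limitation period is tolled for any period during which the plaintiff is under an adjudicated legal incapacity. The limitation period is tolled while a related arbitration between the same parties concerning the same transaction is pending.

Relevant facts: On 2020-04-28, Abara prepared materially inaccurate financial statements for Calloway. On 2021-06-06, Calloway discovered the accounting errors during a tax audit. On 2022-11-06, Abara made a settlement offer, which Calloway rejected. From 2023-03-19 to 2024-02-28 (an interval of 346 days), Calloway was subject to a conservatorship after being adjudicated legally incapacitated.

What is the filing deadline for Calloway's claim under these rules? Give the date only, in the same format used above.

The claim accrued on 2021-06-06 — the later of the 2020-04-28 act and the 2021-06-06 discovery.
3 years from 2021-06-06 is 2024-06-06.
The plaintiff's legal incapacity from 2023-03-19 to 2024-02-28 tolled the period for 346 days, extending the deadline to 2025-05-18.
None of the other events listed affects the running of the period under the stated rules.

2025-05-18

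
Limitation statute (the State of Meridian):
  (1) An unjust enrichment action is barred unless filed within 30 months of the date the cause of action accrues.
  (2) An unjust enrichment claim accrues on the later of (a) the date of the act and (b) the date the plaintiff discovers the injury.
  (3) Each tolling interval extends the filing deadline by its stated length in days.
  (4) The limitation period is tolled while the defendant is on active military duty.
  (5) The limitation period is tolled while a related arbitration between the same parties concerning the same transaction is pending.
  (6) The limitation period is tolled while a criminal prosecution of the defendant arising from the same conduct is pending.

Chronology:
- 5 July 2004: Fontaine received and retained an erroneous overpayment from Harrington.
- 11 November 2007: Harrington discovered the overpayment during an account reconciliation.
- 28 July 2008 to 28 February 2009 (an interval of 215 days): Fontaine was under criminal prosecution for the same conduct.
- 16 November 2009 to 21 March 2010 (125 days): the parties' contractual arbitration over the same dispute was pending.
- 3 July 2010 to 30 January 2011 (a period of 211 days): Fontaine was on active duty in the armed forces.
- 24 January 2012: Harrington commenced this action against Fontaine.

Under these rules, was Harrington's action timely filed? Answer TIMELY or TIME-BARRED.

TIME-BARRED

Because discovery on 11 November 2007 post-dates the 5 July 2004 act, accrual under the later-of rule falls on 11 November 2007.
30 months from 11 November 2007 is 11 May 2010.
The pending criminal prosecution from 28 July 2008 to 28 February 2009 tolled the period for 215 days, extending the deadline to 12 December 2010.
The pending related arbitration from 16 November 2009 to 21 March 2010 tolled the period for 125 days, extending the deadline to 16 April 2011.
The defendant's active military service from 3 July 2010 to 30 January 2011 tolled the period for 211 days, extending the deadline to 13 November 2011.
Harrington filed on 24 January 2012, after the 13 November 2011 deadline, so the action is time-barred.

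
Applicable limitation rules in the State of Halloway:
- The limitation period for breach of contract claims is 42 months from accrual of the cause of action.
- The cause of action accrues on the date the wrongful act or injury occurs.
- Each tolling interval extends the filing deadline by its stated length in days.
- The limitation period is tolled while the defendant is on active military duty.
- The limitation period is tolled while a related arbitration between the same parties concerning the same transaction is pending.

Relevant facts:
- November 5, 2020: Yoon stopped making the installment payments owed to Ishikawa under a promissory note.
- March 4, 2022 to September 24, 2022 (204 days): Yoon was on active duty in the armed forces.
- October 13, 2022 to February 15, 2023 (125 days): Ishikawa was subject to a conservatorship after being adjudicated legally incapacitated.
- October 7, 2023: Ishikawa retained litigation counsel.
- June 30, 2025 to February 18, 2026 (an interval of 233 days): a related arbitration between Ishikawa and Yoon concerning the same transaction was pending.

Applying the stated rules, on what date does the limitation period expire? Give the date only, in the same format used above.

The claim accrued on November 5, 2020, when the wrongful act occurred.
The untolled deadline — 42 months after November 5, 2020 — is May 5, 2024.
The period was tolled for 204 days by the defendant's active military service (March 4, 2022 to September 24, 2022), pushing the deadline to November 25, 2024.
The pending related arbitration from June 30, 2025 to February 18, 2026 began after the period had already run on November 25, 2024, so it has no tolling effect.
The plaintiff's legal incapacity from October 13, 2022 to February 15, 2023 does not toll the period, because no stated rule makes the plaintiff's incapacity a tolling event.
The other events in the timeline have no effect on the limitation period under the stated rules.

November 25, 2024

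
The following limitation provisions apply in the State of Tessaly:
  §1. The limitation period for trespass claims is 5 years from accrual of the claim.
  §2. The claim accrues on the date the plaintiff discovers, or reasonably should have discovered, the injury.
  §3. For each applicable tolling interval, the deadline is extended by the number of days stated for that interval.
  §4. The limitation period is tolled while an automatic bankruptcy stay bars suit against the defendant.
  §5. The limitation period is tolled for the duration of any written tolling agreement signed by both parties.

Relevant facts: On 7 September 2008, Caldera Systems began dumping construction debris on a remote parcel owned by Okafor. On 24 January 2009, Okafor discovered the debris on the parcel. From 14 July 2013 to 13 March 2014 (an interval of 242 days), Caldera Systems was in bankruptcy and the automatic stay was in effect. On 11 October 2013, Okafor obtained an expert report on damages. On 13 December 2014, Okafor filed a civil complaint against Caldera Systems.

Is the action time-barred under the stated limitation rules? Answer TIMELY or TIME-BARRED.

TIME-BARRED

Accrual is tied to discovery, so the period began on 24 January 2009 rather than on 7 September 2008 when the act occurred.
Adding the 5 years base period to 24 January 2009 gives a deadline of 24 January 2014, before any tolling.
The period was tolled for 242 days by the automatic bankruptcy stay (14 July 2013 to 13 March 2014), pushing the deadline to 23 September 2014.
The other events in the timeline have no effect on the limitation period under the stated rules.
The 13 December 2014 filing falls after the 23 September 2014 deadline; the claim is time-barred.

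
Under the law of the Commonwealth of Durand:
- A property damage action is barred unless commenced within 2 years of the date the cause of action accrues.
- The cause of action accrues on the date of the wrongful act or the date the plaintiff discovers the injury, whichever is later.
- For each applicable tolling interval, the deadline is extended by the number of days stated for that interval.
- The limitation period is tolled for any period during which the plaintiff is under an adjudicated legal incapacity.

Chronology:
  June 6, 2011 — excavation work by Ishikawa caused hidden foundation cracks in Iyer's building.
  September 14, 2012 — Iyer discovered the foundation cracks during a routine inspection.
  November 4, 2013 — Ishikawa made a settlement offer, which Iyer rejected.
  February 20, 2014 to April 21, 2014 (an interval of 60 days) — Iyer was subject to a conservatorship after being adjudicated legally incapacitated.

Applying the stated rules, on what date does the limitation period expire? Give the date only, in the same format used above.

November 13, 2014

Because discovery on September 14, 2012 post-dates the June 6, 2011 act, accrual under the later-of rule falls on September 14, 2012.
Adding the 2 years base period to September 14, 2012 gives a deadline of September 14, 2014, before any tolling.
Because the plaintiff's legal incapacity ran from February 20, 2014 to April 21, 2014, the deadline is extended by 60 days to November 13, 2014.
Nothing else in the chronology tolls or restarts the period.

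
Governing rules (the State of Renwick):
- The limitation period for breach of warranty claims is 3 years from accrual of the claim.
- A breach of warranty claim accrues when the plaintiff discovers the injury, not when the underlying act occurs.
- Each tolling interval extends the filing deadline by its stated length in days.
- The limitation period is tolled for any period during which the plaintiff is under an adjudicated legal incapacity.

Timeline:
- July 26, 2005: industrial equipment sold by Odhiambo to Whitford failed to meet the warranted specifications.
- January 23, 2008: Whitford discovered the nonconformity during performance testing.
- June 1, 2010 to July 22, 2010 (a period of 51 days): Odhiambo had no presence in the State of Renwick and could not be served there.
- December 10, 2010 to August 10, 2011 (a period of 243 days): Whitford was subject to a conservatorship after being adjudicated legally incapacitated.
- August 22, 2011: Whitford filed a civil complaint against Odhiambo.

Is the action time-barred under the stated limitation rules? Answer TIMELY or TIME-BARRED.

The claim did not accrue until Whitford discovered the injury on January 23, 2008; the July 26, 2005 act date does not start the clock under the stated rule.
Adding the 3 years base period to January 23, 2008 gives a deadline of January 23, 2011, before any tolling.
The period was tolled for 243 days by the plaintiff's legal incapacity (December 10, 2010 to August 10, 2011), pushing the deadline to September 23, 2011.
The defendant's absence from the jurisdiction from June 1, 2010 to July 22, 2010 does not toll the period, because no stated rule makes the defendant's absence a tolling event.
The August 22, 2011 filing precedes the September 23, 2011 deadline; the claim is timely.

TIMELY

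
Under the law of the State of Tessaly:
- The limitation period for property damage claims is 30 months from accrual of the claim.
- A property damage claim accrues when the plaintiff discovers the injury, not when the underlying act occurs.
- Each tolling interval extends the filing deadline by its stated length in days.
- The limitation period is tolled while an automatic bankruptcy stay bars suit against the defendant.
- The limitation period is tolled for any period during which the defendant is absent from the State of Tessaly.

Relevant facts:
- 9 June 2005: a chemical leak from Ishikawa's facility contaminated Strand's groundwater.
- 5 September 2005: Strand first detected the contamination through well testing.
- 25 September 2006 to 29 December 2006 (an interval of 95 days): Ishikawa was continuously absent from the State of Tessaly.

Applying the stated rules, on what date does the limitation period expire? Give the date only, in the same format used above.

Under the discovery rule, the claim accrued on 5 September 2005, when Strand discovered the injury — not on the 9 June 2005 date of the underlying act.
30 months from 5 September 2005 is 5 March 2008.
Because the defendant's absence from the jurisdiction ran from 25 September 2006 to 29 December 2006, the deadline is extended by 95 days to 8 June 2008.

8 June 2008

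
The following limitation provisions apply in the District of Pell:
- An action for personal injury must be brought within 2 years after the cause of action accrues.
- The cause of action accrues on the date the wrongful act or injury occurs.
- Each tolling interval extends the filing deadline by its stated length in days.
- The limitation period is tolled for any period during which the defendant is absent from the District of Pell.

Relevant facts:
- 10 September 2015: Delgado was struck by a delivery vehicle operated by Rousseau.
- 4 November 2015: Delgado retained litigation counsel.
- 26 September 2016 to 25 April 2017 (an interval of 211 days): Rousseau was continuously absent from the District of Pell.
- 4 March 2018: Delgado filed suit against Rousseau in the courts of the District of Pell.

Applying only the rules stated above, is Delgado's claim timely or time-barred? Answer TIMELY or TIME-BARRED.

TIMELY

The cause of action accrued on 10 September 2015, the date of the act.
2 years from 10 September 2015 is 10 September 2017.
The period was tolled for 211 days by the defendant's absence from the jurisdiction (26 September 2016 to 25 April 2017), pushing the deadline to 9 April 2018.
Nothing else in the chronology tolls or restarts the period.
Filing on 4 March 2018 beat the 9 April 2018 deadline — the action is timely.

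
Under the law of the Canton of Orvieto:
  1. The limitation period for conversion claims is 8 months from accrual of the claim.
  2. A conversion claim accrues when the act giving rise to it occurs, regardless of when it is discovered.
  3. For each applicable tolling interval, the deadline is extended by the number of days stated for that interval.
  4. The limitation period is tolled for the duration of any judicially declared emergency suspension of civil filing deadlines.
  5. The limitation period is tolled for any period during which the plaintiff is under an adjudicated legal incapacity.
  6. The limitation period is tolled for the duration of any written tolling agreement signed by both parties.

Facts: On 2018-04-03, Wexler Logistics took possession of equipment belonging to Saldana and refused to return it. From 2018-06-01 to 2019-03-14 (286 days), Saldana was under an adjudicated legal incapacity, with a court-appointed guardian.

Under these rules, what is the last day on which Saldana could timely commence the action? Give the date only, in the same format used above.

The claim accrued on 2018-04-03, when the wrongful act occurred.
The untolled deadline — 8 months after 2018-04-03 — is 2018-12-03.
The period was tolled for 286 days by the plaintiff's legal incapacity (2018-06-01 to 2019-03-14), pushing the deadline to 2019-09-15.

2019-09-15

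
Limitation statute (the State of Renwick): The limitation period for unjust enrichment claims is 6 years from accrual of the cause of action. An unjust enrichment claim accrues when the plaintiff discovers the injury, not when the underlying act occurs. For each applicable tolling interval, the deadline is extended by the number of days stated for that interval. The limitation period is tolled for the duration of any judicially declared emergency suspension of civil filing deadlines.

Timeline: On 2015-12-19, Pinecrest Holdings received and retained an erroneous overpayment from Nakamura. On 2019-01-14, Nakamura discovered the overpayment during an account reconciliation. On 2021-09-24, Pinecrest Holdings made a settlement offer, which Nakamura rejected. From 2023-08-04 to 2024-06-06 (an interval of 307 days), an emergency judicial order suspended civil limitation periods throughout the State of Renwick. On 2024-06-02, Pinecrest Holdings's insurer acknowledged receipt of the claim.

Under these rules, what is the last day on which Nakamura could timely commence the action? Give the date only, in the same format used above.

2025-11-17

Under the discovery rule, the claim accrued on 2019-01-14, when Nakamura discovered the injury — not on the 2015-12-19 date of the underlying act.
6 years from 2019-01-14 is 2025-01-14.
Because the emergency suspension of filing deadlines ran from 2023-08-04 to 2024-06-06, the deadline is extended by 307 days to 2025-11-17.
Nothing else in the chronology tolls or restarts the period.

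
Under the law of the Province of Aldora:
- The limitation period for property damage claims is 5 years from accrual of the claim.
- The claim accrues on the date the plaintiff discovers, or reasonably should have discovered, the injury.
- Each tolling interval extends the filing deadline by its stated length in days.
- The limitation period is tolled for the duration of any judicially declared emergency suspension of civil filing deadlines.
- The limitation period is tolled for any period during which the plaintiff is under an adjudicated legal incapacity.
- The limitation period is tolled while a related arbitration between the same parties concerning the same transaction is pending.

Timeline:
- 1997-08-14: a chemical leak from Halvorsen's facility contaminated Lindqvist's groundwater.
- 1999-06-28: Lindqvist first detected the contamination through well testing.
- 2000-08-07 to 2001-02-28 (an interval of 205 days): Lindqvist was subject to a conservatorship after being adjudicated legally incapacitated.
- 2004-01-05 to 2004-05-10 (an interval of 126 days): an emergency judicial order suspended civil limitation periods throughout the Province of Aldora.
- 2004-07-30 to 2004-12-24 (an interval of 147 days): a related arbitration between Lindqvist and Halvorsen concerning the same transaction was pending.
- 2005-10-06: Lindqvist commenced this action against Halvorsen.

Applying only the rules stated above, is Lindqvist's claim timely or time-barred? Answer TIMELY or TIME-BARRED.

The claim did not accrue until Lindqvist discovered the injury on 1999-06-28; the 1997-08-14 act date does not start the clock under the stated rule.
Adding the 5 years base period to 1999-06-28 gives a deadline of 2004-06-28, before any tolling.
The period was tolled for 205 days by the plaintiff's legal incapacity (2000-08-07 to 2001-02-28), pushing the deadline to 2005-01-19.
The period was tolled for 126 days by the emergency suspension of filing deadlines (2004-01-05 to 2004-05-10), pushing the deadline to 2005-05-25.
Because the pending related arbitration ran from 2004-07-30 to 2004-12-24, the deadline is extended by 147 days to 2005-10-19.
Filing on 2005-10-06 beat the 2005-10-19 deadline — the action is timely.

TIMELY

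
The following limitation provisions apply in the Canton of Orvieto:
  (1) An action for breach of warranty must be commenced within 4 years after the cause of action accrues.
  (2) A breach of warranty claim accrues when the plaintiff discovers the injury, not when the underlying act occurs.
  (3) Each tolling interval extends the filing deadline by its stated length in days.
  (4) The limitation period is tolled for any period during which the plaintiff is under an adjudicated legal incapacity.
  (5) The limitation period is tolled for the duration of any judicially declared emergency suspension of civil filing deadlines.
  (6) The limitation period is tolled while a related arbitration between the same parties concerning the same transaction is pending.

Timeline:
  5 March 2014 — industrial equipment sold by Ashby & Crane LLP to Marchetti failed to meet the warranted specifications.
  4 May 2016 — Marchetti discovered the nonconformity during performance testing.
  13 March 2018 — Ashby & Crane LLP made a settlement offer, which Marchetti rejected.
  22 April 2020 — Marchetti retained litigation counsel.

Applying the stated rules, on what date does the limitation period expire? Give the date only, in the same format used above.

4 May 2020

Under the discovery rule, the claim accrued on 4 May 2016, when Marchetti discovered the injury — not on the 5 March 2014 date of the underlying act.
The untolled deadline — 4 years after 4 May 2016 — is 4 May 2020.
The other events in the timeline have no effect on the limitation period under the stated rules.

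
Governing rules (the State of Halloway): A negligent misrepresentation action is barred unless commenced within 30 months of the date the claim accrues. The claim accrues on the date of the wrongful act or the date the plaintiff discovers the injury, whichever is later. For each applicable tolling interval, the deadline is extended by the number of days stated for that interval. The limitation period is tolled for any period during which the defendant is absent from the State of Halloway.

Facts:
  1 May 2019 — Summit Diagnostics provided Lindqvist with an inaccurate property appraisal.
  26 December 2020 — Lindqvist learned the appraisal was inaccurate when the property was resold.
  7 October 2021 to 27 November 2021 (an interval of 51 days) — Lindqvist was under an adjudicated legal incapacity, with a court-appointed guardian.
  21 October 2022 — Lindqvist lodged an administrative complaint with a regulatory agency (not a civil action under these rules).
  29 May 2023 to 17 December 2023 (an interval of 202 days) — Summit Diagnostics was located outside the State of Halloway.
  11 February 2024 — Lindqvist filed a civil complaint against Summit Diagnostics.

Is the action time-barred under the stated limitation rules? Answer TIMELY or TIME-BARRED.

TIME-BARRED

Taking the later of the act (1 May 2019) and discovery (26 December 2020), the claim accrued on 26 December 2020.
30 months from 26 December 2020 is 26 June 2023.
The period was tolled for 202 days by the defendant's absence from the jurisdiction (29 May 2023 to 17 December 2023), pushing the deadline to 14 January 2024.
The plaintiff's legal incapacity from 7 October 2021 to 27 November 2021 does not toll the period, because no stated rule makes the plaintiff's incapacity a tolling event.
Nothing else in the chronology tolls or restarts the period.
The 11 February 2024 filing falls after the 14 January 2024 deadline; the claim is time-barred.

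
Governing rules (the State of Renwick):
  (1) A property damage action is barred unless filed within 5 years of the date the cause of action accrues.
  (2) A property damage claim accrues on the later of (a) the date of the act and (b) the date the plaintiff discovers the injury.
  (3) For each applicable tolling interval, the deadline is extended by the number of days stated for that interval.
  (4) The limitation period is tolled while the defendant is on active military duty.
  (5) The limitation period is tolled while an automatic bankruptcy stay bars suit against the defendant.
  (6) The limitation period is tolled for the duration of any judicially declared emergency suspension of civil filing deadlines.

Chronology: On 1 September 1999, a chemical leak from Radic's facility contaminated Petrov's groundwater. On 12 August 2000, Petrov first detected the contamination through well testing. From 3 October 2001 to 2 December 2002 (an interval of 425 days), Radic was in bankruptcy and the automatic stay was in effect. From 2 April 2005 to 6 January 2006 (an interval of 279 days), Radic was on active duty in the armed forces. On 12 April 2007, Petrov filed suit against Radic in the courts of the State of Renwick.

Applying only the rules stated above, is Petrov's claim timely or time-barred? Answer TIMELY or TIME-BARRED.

The claim accrued on 12 August 2000 — the later of the 1 September 1999 act and the 12 August 2000 discovery.
The untolled deadline — 5 years after 12 August 2000 — is 12 August 2005.
Because the automatic bankruptcy stay ran from 3 October 2001 to 2 December 2002, the deadline is extended by 425 days to 11 October 2006.
The defendant's active military service from 2 April 2005 to 6 January 2006 tolled the period for 279 days, extending the deadline to 17 July 2007.
Petrov filed on 12 April 2007, before the 17 July 2007 deadline, so the action is timely.

TIMELY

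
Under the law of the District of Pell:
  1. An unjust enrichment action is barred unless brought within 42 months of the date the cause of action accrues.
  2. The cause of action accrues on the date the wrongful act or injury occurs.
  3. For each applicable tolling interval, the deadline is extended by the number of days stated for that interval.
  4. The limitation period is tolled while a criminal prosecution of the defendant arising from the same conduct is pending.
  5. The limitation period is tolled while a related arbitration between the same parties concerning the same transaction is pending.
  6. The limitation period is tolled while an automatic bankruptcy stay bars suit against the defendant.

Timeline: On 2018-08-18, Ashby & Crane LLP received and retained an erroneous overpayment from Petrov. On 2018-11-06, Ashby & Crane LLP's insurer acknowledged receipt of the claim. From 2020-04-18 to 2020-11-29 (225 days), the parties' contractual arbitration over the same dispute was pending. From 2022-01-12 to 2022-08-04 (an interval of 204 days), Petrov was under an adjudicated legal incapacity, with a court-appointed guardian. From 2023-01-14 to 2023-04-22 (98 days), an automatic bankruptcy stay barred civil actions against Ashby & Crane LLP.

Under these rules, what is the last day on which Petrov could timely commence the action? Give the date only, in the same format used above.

2022-10-01

The claim accrued on 2018-08-18, when the wrongful act occurred.
The untolled deadline — 42 months after 2018-08-18 — is 2022-02-18.
The period was tolled for 225 days by the pending related arbitration (2020-04-18 to 2020-11-29), pushing the deadline to 2022-10-01.
The automatic bankruptcy stay starting 2023-01-14 came too late — the period had run on 2022-10-01 — and so does not extend the deadline.
Although the plaintiff's incapacity ran from 2022-01-12 to 2022-08-04, the stated rules do not make that a tolling event, so it is disregarded.
The other events in the timeline have no effect on the limitation period under the stated rules.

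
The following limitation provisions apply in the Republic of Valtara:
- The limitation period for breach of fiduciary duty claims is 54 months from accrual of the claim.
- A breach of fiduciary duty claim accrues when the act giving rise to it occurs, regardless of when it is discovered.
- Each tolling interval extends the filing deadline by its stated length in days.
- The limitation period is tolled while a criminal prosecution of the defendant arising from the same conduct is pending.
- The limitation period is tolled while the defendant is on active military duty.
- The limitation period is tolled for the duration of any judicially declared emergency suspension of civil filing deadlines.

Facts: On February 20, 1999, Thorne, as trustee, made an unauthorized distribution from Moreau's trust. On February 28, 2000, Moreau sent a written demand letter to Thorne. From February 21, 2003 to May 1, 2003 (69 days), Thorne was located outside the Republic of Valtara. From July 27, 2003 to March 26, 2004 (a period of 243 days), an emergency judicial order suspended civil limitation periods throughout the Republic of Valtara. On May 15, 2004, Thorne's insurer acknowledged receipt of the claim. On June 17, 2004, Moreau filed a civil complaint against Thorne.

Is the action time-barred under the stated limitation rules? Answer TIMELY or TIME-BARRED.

TIME-BARRED

The claim accrued on February 20, 1999, the date of the act.
54 months from February 20, 1999 is August 20, 2003.
Because the emergency suspension of filing deadlines ran from July 27, 2003 to March 26, 2004, the deadline is extended by 243 days to April 19, 2004.
No stated provision tolls the period for the defendant's absence, so the interval from February 21, 2003 to May 1, 2003 has no effect on the deadline.
The other events in the timeline have no effect on the limitation period under the stated rules.
Filing on June 17, 2004 missed the April 19, 2004 deadline — the action is time-barred.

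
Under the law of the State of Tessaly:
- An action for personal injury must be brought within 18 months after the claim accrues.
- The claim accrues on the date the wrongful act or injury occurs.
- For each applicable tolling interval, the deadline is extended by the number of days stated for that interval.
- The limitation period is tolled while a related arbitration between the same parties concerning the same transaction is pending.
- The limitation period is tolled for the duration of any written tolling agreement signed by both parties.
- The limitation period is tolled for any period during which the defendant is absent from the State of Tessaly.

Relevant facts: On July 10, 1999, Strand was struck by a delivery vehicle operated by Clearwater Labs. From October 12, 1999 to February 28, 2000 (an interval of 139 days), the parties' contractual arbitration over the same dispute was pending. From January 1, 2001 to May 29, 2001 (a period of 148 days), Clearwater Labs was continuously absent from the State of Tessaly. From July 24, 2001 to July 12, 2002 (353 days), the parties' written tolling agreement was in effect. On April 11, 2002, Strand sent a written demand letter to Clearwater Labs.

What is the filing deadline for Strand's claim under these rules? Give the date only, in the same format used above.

The limitation period began to run on July 10, 1999.
The untolled deadline — 18 months after July 10, 1999 — is January 10, 2001.
The period was tolled for 139 days by the pending related arbitration (October 12, 1999 to February 28, 2000), pushing the deadline to May 29, 2001.
The period was tolled for 148 days by the defendant's absence from the jurisdiction (January 1, 2001 to May 29, 2001), pushing the deadline to October 24, 2001.
The written tolling agreement from July 24, 2001 to July 12, 2002 tolled the period for 353 days, extending the deadline to October 12, 2002.
Nothing else in the chronology tolls or restarts the period.

October 12, 2002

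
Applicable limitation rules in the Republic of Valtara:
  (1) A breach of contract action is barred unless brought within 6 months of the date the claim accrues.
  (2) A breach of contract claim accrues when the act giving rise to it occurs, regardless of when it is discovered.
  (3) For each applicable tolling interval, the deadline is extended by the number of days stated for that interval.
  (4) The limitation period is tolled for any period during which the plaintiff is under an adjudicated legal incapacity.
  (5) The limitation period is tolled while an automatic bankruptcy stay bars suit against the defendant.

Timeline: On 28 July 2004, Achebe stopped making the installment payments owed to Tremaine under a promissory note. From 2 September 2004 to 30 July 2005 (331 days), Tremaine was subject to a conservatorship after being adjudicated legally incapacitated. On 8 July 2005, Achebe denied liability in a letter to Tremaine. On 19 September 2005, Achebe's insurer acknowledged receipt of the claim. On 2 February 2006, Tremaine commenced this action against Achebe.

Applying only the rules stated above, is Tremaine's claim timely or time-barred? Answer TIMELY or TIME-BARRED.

TIME-BARRED

The claim accrued on 28 July 2004, when the wrongful act occurred.
The untolled deadline — 6 months after 28 July 2004 — is 28 January 2005.
Because the plaintiff's legal incapacity ran from 2 September 2004 to 30 July 2005, the deadline is extended by 331 days to 25 December 2005.
Nothing else in the chronology tolls or restarts the period.
The 2 February 2006 filing falls after the 25 December 2005 deadline; the claim is time-barred.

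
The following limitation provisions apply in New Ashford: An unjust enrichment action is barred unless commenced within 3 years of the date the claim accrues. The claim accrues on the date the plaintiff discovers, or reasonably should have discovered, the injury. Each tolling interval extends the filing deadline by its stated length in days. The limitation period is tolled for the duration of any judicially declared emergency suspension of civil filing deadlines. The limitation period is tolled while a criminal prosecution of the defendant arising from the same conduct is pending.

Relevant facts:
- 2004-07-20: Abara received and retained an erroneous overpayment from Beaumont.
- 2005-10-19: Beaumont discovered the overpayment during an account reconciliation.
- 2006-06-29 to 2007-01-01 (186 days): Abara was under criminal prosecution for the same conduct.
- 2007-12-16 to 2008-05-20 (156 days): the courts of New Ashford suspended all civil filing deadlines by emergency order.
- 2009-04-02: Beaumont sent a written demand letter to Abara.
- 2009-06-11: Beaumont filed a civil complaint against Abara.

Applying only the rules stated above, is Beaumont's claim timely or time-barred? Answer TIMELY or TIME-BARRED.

The claim did not accrue until Beaumont discovered the injury on 2005-10-19; the 2004-07-20 act date does not start the clock under the stated rule.
The untolled deadline — 3 years after 2005-10-19 — is 2008-10-19.
The period was tolled for 186 days by the pending criminal prosecution (2006-06-29 to 2007-01-01), pushing the deadline to 2009-04-23.
Because the emergency suspension of filing deadlines ran from 2007-12-16 to 2008-05-20, the deadline is extended by 156 days to 2009-09-26.
The other events in the timeline have no effect on the limitation period under the stated rules.
The 2009-06-11 filing precedes the 2009-09-26 deadline; the claim is timely.

TIMELY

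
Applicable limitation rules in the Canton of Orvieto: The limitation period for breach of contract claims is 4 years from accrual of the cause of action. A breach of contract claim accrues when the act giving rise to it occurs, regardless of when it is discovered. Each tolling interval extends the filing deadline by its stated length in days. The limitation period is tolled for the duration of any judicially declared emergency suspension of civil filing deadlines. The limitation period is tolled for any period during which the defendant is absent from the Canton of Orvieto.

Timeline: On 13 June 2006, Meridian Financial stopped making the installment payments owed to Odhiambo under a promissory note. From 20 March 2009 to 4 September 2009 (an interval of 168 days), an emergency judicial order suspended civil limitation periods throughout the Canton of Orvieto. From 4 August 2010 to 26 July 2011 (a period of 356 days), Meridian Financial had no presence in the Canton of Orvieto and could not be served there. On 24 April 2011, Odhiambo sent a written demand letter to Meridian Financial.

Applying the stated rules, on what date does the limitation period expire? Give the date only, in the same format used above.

19 November 2011

The claim accrued on 13 June 2006, when the wrongful act occurred.
Adding the 4 years base period to 13 June 2006 gives a deadline of 13 June 2010, before any tolling.
The emergency suspension of filing deadlines from 20 March 2009 to 4 September 2009 tolled the period for 168 days, extending the deadline to 28 November 2010.
The defendant's absence from the jurisdiction from 4 August 2010 to 26 July 2011 tolled the period for 356 days, extending the deadline to 19 November 2011.
None of the other events listed affects the running of the period under the stated rules.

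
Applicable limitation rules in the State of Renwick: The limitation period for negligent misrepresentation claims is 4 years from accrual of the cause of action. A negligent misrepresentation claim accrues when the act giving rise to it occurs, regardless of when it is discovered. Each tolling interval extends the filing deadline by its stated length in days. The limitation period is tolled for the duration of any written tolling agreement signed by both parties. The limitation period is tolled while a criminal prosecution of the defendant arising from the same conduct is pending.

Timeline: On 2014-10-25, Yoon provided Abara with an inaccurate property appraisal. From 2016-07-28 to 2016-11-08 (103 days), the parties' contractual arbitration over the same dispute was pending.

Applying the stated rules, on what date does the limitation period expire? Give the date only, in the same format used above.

2018-10-25

The cause of action accrued on 2014-10-25, the date of the act.
Adding the 4 years base period to 2014-10-25 gives a deadline of 2018-10-25, before any tolling.
No stated provision tolls the period for a pending arbitration, so the interval from 2016-07-28 to 2016-11-08 has no effect on the deadline.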